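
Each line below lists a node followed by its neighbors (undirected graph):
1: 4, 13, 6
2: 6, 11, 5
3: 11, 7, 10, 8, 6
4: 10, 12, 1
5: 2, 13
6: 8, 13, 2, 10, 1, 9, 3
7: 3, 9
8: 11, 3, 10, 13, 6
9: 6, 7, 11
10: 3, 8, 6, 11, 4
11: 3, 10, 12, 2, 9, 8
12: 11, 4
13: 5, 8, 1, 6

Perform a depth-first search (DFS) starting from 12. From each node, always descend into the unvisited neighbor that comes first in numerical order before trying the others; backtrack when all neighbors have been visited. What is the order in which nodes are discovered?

Visit 12
12 → 4
4 → 1
1 → 6
6 → 2
2 → 5
5 → 13
13 → 8
8 → 3
3 → 7
7 → 9
9 → 11
11 → 10

12, 4, 1, 6, 2, 5, 13, 8, 3, 7, 9, 11, 10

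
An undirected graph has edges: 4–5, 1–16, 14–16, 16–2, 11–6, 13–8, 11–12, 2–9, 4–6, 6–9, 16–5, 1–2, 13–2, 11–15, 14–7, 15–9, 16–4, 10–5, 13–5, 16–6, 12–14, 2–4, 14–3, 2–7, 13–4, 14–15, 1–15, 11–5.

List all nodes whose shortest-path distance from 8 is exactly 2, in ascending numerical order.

Level 0: 8
Level 1: 13
Level 2: 2, 4, 5
Level 3: 1, 6, 7, 9, 10, 11, 16
Level 4: 12, 14, 15
Level 5: 3

2, 4, 5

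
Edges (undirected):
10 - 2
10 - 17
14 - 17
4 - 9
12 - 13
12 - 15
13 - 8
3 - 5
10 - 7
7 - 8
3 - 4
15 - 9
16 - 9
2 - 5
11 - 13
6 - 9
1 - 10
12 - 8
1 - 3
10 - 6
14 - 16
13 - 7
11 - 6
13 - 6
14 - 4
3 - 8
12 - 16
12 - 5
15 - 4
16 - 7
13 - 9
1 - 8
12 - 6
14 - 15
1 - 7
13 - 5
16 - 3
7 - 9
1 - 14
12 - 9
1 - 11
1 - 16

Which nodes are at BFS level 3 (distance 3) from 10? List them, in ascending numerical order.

Level 0: 10
Level 1: 1, 2, 6, 7, 17
Level 2: 3, 5, 8, 9, 11, 12, 13, 14, 16
Level 3: 4, 15

4, 15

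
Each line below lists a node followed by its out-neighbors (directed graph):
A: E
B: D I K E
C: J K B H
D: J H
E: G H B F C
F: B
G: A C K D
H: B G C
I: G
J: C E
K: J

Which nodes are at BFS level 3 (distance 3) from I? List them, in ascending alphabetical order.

Level 0: I
Level 1: G
Level 2: A, C, D, K
Level 3: B, E, H, J
Level 4: F

B, E, H, J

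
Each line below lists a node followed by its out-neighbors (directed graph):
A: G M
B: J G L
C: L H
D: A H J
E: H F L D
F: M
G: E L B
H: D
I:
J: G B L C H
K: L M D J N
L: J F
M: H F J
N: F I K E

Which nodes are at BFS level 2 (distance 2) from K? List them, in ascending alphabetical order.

A, B, C, E, F, G, H, I

Level 0: K
Level 1: D, J, L, M, N
Level 2: A, B, C, E, F, G, H, I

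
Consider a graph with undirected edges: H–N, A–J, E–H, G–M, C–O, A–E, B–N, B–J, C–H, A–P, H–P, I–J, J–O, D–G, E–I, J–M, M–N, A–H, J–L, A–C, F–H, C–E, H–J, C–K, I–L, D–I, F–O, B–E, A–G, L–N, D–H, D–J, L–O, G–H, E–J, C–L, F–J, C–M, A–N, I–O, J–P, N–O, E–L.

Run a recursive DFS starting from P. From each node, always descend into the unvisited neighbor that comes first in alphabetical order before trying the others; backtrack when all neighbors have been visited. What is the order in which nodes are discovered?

Visit P
P → A
A → C
C → E
E → B
B → J
J → D
D → G
G → H
H → F
F → O
O → I
I → L
L → N
N → M
C → K

P A C E B J D G H F O I L N M K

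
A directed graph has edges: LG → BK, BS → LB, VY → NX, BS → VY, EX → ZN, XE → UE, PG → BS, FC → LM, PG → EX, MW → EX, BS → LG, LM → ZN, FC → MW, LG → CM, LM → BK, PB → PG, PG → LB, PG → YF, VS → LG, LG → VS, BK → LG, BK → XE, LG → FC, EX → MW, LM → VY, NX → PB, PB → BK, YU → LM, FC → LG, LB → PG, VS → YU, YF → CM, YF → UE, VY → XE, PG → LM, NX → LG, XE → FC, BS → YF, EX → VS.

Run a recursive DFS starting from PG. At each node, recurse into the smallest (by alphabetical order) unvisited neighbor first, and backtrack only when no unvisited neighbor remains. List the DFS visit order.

PG -> BS -> LB -> LG -> BK -> XE -> FC -> LM -> VY -> NX -> PB -> ZN -> MW -> EX -> VS -> YU -> UE -> CM -> YF

Visit PG
PG → BS
BS → LB
BS → LG
LG → BK
BK → XE
XE → FC
FC → LM
LM → VY
VY → NX
NX → PB
LM → ZN
FC → MW
MW → EX
EX → VS
VS → YU
XE → UE
LG → CM
BS → YF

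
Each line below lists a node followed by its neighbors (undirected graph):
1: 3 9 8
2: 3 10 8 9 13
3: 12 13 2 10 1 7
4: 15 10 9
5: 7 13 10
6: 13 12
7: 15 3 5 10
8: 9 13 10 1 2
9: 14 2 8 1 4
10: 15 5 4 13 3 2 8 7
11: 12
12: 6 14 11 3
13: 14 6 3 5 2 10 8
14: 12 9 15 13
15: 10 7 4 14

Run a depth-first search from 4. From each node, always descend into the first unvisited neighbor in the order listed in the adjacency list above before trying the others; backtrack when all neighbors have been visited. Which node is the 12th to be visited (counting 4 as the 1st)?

Visit 4
4 → 15
15 → 10
10 → 5
5 → 7
7 → 3
3 → 12
12 → 6
6 → 13
13 → 14
14 → 9
9 → 2
2 → 8
8 → 1
12 → 11

Visit order: 4, 15, 10, 5, 7, 3, 12, 6, 13, 14, 9, 2, 8, 1, 11

2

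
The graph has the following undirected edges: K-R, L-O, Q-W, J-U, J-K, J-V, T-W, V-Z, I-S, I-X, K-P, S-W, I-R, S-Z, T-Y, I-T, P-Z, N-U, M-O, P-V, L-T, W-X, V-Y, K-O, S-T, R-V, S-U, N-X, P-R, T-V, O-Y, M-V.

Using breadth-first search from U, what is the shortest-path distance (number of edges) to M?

Level 0: U
Level 1: J, N, S
Level 2: I, K, T, V, W, X, Z
Level 3: L, M, O, P, Q, R, Y
M first appears at level 3.

3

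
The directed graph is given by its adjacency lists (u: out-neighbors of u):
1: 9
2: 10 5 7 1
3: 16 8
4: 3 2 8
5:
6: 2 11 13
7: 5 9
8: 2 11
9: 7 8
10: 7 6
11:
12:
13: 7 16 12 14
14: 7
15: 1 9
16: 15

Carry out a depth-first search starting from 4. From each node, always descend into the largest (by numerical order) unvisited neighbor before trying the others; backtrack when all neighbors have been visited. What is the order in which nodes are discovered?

4 8 11 2 10 7 9 5 6 13 16 15 1 14 12 3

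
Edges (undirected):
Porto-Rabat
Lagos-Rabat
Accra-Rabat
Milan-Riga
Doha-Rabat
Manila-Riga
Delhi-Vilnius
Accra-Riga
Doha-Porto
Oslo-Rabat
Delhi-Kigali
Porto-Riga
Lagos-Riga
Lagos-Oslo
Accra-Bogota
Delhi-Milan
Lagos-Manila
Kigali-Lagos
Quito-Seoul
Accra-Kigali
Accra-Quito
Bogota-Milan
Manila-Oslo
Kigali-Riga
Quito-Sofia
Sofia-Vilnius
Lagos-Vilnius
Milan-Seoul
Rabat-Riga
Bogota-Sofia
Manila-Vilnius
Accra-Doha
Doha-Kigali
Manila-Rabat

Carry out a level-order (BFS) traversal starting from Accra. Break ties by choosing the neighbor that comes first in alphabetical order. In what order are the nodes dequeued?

Visit Accra; enqueue Bogota, Doha, Kigali, Quito, Rabat, Riga → queue [Bogota, Doha, Kigali, Quito, Rabat, Riga]
Visit Bogota; enqueue Milan, Sofia → queue [Doha, Kigali, Quito, Rabat, Riga, Milan, Sofia]
Visit Doha; enqueue Porto → queue [Kigali, Quito, Rabat, Riga, Milan, Sofia, Porto]
Visit Kigali; enqueue Delhi, Lagos → queue [Quito, Rabat, Riga, Milan, Sofia, Porto, Delhi, Lagos]
Visit Quito; enqueue Seoul → queue [Rabat, Riga, Milan, Sofia, Porto, Delhi, Lagos, Seoul]
Visit Rabat; enqueue Manila, Oslo → queue [Riga, Milan, Sofia, Porto, Delhi, Lagos, Seoul, Manila, Oslo]
Visit Riga → queue [Milan, Sofia, Porto, Delhi, Lagos, Seoul, Manila, Oslo]
Visit Milan → queue [Sofia, Porto, Delhi, Lagos, Seoul, Manila, Oslo]
Visit Sofia; enqueue Vilnius → queue [Porto, Delhi, Lagos, Seoul, Manila, Oslo, Vilnius]
Visit Porto → queue [Delhi, Lagos, Seoul, Manila, Oslo, Vilnius]
Visit Delhi → queue [Lagos, Seoul, Manila, Oslo, Vilnius]
Visit Lagos → queue [Seoul, Manila, Oslo, Vilnius]
Visit Seoul → queue [Manila, Oslo, Vilnius]
Visit Manila → queue [Oslo, Vilnius]
Visit Oslo → queue [Vilnius]
Visit Vilnius → queue []

Accra, Bogota, Doha, Kigali, Quito, Rabat, Riga, Milan, Sofia, Porto, Delhi, Lagos, Seoul, Manila, Oslo, Vilnius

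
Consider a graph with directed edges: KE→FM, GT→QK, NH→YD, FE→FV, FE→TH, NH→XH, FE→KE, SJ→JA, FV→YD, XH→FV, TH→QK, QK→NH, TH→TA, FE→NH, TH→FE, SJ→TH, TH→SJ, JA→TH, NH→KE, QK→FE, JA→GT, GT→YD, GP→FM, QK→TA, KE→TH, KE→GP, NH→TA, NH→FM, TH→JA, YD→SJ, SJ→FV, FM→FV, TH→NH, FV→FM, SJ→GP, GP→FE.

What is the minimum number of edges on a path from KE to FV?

2

Level 0: KE
Level 1: FM, GP, TH
Level 2: FE, FV, JA, NH, QK, SJ, TA
Level 3: GT, XH, YD
FV first appears at level 2.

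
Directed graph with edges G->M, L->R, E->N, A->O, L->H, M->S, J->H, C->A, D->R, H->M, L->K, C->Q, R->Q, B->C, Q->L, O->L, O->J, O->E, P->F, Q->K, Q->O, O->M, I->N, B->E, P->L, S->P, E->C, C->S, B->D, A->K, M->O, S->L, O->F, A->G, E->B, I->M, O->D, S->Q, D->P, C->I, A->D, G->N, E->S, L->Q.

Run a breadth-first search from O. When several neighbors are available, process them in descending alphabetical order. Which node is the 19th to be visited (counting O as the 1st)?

Visit O; enqueue M, L, J, F, E, D → queue [M, L, J, F, E, D]
Visit M; enqueue S → queue [L, J, F, E, D, S]
Visit L; enqueue R, Q, K, H → queue [J, F, E, D, S, R, Q, K, H]
Visit J → queue [F, E, D, S, R, Q, K, H]
Visit F → queue [E, D, S, R, Q, K, H]
Visit E; enqueue N, C, B → queue [D, S, R, Q, K, H, N, C, B]
Visit D; enqueue P → queue [S, R, Q, K, H, N, C, B, P]
Visit S → queue [R, Q, K, H, N, C, B, P]
Visit R → queue [Q, K, H, N, C, B, P]
Visit Q → queue [K, H, N, C, B, P]
Visit K → queue [H, N, C, B, P]
Visit H → queue [N, C, B, P]
Visit N → queue [C, B, P]
Visit C; enqueue I, A → queue [B, P, I, A]
Visit B → queue [P, I, A]
Visit P → queue [I, A]
Visit I → queue [A]
Visit A; enqueue G → queue [G]
Visit G → queue []

Visit order: O, M, L, J, F, E, D, S, R, Q, K, H, N, C, B, P, I, A, G

G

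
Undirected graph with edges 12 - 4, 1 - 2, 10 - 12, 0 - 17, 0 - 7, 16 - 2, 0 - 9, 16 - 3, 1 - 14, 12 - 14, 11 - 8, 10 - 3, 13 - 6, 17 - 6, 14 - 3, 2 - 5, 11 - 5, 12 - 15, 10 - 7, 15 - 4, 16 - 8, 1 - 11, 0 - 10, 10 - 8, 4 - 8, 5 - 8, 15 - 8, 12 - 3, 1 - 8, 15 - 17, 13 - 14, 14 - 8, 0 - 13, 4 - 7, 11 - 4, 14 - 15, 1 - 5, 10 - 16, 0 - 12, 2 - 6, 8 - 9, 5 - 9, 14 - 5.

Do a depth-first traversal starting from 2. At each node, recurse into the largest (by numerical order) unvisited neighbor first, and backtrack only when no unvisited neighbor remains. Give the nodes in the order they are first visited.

Visit 2
2 → 16
16 → 10
10 → 12
12 → 15
15 → 17
17 → 6
6 → 13
13 → 14
14 → 8
8 → 11
11 → 5
5 → 9
9 → 0
0 → 7
7 → 4
5 → 1
14 → 3

2, 16, 10, 12, 15, 17, 6, 13, 14, 8, 11, 5, 9, 0, 7, 4, 1, 3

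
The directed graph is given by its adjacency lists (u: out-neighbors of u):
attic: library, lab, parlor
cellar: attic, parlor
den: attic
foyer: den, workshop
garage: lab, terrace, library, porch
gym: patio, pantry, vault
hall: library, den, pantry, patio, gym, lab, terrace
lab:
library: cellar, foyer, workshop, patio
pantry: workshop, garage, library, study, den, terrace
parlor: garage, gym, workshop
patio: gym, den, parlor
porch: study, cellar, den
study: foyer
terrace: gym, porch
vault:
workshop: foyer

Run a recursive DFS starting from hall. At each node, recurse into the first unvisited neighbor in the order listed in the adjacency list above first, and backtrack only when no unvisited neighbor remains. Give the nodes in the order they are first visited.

Visit hall
hall → library
library → cellar
cellar → attic
attic → lab
attic → parlor
parlor → garage
garage → terrace
terrace → gym
gym → patio
patio → den
gym → pantry
pantry → workshop
workshop → foyer
pantry → study
gym → vault
terrace → porch

hall → library → cellar → attic → lab → parlor → garage → terrace → gym → patio → den → pantry → workshop → foyer → study → vault → porch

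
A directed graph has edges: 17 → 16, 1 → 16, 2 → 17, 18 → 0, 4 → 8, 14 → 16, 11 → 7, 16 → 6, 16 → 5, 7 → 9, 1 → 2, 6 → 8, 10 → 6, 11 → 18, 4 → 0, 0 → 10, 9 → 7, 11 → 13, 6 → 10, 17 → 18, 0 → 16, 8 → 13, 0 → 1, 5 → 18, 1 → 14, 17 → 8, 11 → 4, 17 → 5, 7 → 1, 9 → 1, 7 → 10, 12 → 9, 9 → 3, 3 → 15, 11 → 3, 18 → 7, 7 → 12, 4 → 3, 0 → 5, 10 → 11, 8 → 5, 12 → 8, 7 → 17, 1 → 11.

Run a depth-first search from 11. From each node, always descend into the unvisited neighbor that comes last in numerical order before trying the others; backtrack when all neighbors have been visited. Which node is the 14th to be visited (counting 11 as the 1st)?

15

Visit 11
11 → 18
18 → 7
7 → 17
17 → 16
16 → 6
6 → 10
6 → 8
8 → 13
8 → 5
7 → 12
12 → 9
9 → 3
3 → 15
9 → 1
1 → 14
1 → 2
18 → 0
11 → 4

Visit order: 11, 18, 7, 17, 16, 6, 10, 8, 13, 5, 12, 9, 3, 15, 1, 14, 2, 0, 4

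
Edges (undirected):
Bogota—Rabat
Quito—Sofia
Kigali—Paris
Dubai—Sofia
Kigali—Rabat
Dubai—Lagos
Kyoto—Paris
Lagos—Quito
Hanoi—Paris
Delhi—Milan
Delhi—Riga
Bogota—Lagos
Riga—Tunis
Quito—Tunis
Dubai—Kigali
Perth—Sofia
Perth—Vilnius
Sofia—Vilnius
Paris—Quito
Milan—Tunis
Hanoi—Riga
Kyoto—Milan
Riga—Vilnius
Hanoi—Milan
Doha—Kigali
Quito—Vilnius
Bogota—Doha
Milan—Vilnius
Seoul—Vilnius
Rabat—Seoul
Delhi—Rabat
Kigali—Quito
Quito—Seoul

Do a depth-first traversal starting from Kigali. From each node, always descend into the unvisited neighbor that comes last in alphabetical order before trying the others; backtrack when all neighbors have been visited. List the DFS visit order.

Visit Kigali
Kigali → Rabat
Rabat → Seoul
Seoul → Vilnius
Vilnius → Sofia
Sofia → Quito
Quito → Tunis
Tunis → Riga
Riga → Hanoi
Hanoi → Paris
Paris → Kyoto
Kyoto → Milan
Milan → Delhi
Quito → Lagos
Lagos → Dubai
Lagos → Bogota
Bogota → Doha
Sofia → Perth

Kigali Rabat Seoul Vilnius Sofia Quito Tunis Riga Hanoi Paris Kyoto Milan Delhi Lagos Dubai Bogota Doha Perth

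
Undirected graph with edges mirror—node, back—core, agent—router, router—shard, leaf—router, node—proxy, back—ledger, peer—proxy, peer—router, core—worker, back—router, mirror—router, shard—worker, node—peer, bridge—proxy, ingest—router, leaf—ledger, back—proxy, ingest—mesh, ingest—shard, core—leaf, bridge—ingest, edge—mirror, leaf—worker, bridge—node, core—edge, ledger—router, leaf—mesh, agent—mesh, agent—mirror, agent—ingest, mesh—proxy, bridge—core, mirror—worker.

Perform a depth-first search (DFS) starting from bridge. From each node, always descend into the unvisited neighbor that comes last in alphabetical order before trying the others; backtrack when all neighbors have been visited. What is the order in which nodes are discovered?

Visit bridge
bridge → proxy
proxy → peer
peer → router
router → shard
shard → worker
worker → mirror
mirror → node
mirror → edge
edge → core
core → leaf
leaf → mesh
mesh → ingest
ingest → agent
leaf → ledger
ledger → back

bridge → proxy → peer → router → shard → worker → mirror → node → edge → core → leaf → mesh → ingest → agent → ledger → back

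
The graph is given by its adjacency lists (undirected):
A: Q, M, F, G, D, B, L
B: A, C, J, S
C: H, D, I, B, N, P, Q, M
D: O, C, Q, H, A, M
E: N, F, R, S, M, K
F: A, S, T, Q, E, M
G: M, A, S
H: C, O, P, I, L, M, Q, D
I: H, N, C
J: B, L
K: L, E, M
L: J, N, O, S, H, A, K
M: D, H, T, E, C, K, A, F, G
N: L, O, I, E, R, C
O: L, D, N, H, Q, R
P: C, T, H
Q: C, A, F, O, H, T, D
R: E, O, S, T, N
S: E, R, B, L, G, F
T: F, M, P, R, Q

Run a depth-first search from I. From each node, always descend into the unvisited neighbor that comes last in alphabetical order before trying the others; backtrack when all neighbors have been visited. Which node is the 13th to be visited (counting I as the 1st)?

F

Visit I
I → N
N → R
R → T
T → Q
Q → O
O → L
L → S
S → G
G → M
M → K
K → E
E → F
F → A
A → D
D → H
H → P
P → C
C → B
B → J

Visit order: I, N, R, T, Q, O, L, S, G, M, K, E, F, A, D, H, P, C, B, J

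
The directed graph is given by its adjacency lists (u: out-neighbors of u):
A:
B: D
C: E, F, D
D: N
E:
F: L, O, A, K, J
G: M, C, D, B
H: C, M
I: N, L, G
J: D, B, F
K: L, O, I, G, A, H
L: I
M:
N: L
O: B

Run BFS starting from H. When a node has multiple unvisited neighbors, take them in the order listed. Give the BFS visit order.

Visit H; enqueue C, M → queue [C, M]
Visit C; enqueue E, F, D → queue [M, E, F, D]
Visit M → queue [E, F, D]
Visit E → queue [F, D]
Visit F; enqueue L, O, A, K, J → queue [D, L, O, A, K, J]
Visit D; enqueue N → queue [L, O, A, K, J, N]
Visit L; enqueue I → queue [O, A, K, J, N, I]
Visit O; enqueue B → queue [A, K, J, N, I, B]
Visit A → queue [K, J, N, I, B]
Visit K; enqueue G → queue [J, N, I, B, G]
Visit J → queue [N, I, B, G]
Visit N → queue [I, B, G]
Visit I → queue [B, G]
Visit B → queue [G]
Visit G → queue []

H → C → M → E → F → D → L → O → A → K → J → N → I → B → G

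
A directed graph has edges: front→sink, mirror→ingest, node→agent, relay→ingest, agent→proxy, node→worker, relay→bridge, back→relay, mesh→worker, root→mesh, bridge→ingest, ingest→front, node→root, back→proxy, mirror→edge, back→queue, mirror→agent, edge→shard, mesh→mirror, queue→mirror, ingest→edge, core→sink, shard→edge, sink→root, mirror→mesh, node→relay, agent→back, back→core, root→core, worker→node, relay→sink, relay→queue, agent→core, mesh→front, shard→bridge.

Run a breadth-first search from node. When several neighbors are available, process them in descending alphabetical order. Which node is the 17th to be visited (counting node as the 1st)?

Visit node; enqueue worker, root, relay, agent → queue [worker, root, relay, agent]
Visit worker → queue [root, relay, agent]
Visit root; enqueue mesh, core → queue [relay, agent, mesh, core]
Visit relay; enqueue sink, queue, ingest, bridge → queue [agent, mesh, core, sink, queue, ingest, bridge]
Visit agent; enqueue proxy, back → queue [mesh, core, sink, queue, ingest, bridge, proxy, back]
Visit mesh; enqueue mirror, front → queue [core, sink, queue, ingest, bridge, proxy, back, mirror, front]
Visit core → queue [sink, queue, ingest, bridge, proxy, back, mirror, front]
Visit sink → queue [queue, ingest, bridge, proxy, back, mirror, front]
Visit queue → queue [ingest, bridge, proxy, back, mirror, front]
Visit ingest; enqueue edge → queue [bridge, proxy, back, mirror, front, edge]
Visit bridge → queue [proxy, back, mirror, front, edge]
Visit proxy → queue [back, mirror, front, edge]
Visit back → queue [mirror, front, edge]
Visit mirror → queue [front, edge]
Visit front → queue [edge]
Visit edge; enqueue shard → queue [shard]
Visit shard → queue []

Visit order: node, worker, root, relay, agent, mesh, core, sink, queue, ingest, bridge, proxy, back, mirror, front, edge, shard

shard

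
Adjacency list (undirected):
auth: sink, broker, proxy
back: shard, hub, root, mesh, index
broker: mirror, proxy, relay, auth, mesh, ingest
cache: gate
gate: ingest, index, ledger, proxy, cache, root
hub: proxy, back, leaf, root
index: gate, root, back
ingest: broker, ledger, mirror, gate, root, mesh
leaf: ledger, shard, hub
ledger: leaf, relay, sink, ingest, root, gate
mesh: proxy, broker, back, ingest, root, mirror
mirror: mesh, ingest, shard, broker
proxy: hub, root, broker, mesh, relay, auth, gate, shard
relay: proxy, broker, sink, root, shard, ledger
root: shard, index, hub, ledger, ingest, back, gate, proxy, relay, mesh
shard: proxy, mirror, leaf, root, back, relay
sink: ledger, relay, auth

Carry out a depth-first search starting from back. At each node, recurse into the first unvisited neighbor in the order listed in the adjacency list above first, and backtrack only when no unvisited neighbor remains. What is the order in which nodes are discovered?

back → shard → proxy → hub → leaf → ledger → relay → broker → mirror → mesh → ingest → gate → index → root → cache → auth → sink

Visit back
back → shard
shard → proxy
proxy → hub
hub → leaf
leaf → ledger
ledger → relay
relay → broker
broker → mirror
mirror → mesh
mesh → ingest
ingest → gate
gate → index
index → root
gate → cache
broker → auth
auth → sink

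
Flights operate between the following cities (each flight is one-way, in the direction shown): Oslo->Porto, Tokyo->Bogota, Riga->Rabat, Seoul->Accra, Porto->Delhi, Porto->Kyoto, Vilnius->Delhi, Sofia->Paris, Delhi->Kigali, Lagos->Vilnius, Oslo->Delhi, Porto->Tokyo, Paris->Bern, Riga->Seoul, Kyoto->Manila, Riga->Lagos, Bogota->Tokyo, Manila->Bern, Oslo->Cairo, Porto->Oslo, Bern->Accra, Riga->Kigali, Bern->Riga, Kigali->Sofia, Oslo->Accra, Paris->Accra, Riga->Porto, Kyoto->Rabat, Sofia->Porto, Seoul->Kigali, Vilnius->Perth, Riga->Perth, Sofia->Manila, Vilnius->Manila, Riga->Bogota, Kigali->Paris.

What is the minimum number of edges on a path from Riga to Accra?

2

Level 0: Riga
Level 1: Bogota, Kigali, Lagos, Perth, Porto, Rabat, Seoul
Level 2: Accra, Delhi, Kyoto, Oslo, Paris, Sofia, Tokyo, Vilnius
Level 3: Bern, Cairo, Manila
Accra first appears at level 2.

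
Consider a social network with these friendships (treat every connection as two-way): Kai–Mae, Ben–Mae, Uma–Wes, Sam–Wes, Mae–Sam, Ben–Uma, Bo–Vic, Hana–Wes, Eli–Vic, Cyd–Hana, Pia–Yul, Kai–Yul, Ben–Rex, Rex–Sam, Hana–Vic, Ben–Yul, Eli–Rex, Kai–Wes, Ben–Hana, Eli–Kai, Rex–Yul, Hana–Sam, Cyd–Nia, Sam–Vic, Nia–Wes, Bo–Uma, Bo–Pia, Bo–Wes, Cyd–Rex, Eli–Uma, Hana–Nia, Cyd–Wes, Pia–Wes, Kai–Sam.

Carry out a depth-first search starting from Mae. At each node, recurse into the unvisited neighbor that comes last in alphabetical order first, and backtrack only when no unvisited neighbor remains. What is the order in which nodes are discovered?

Mae, Sam, Wes, Uma, Eli, Vic, Hana, Nia, Cyd, Rex, Yul, Pia, Bo, Kai, Ben

Visit Mae
Mae → Sam
Sam → Wes
Wes → Uma
Uma → Eli
Eli → Vic
Vic → Hana
Hana → Nia
Nia → Cyd
Cyd → Rex
Rex → Yul
Yul → Pia
Pia → Bo
Yul → Kai
Yul → Ben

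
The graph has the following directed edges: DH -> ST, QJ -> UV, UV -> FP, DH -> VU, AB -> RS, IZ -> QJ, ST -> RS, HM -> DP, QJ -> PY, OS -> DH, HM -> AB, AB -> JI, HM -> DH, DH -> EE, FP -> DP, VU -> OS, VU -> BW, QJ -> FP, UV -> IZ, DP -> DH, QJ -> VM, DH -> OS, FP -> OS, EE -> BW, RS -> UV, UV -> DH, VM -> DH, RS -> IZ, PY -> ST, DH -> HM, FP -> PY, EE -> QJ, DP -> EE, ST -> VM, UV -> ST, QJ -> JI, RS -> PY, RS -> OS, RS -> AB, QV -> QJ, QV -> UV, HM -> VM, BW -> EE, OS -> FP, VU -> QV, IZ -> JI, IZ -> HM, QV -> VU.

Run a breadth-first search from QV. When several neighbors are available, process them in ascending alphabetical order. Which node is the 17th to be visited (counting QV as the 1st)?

RS

Visit QV; enqueue QJ, UV, VU → queue [QJ, UV, VU]
Visit QJ; enqueue FP, JI, PY, VM → queue [UV, VU, FP, JI, PY, VM]
Visit UV; enqueue DH, IZ, ST → queue [VU, FP, JI, PY, VM, DH, IZ, ST]
Visit VU; enqueue BW, OS → queue [FP, JI, PY, VM, DH, IZ, ST, BW, OS]
Visit FP; enqueue DP → queue [JI, PY, VM, DH, IZ, ST, BW, OS, DP]
Visit JI → queue [PY, VM, DH, IZ, ST, BW, OS, DP]
Visit PY → queue [VM, DH, IZ, ST, BW, OS, DP]
Visit VM → queue [DH, IZ, ST, BW, OS, DP]
Visit DH; enqueue EE, HM → queue [IZ, ST, BW, OS, DP, EE, HM]
Visit IZ → queue [ST, BW, OS, DP, EE, HM]
Visit ST; enqueue RS → queue [BW, OS, DP, EE, HM, RS]
Visit BW → queue [OS, DP, EE, HM, RS]
Visit OS → queue [DP, EE, HM, RS]
Visit DP → queue [EE, HM, RS]
Visit EE → queue [HM, RS]
Visit HM; enqueue AB → queue [RS, AB]
Visit RS → queue [AB]
Visit AB → queue []

Visit order: QV, QJ, UV, VU, FP, JI, PY, VM, DH, IZ, ST, BW, OS, DP, EE, HM, RS, AB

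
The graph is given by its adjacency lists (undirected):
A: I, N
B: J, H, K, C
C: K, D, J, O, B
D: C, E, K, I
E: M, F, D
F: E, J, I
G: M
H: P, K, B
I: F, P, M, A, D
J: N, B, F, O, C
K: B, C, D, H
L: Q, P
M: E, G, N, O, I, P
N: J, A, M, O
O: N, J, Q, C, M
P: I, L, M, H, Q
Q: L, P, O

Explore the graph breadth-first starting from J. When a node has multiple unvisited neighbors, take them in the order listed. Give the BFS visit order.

Visit J; enqueue N, B, F, O, C → queue [N, B, F, O, C]
Visit N; enqueue A, M → queue [B, F, O, C, A, M]
Visit B; enqueue H, K → queue [F, O, C, A, M, H, K]
Visit F; enqueue E, I → queue [O, C, A, M, H, K, E, I]
Visit O; enqueue Q → queue [C, A, M, H, K, E, I, Q]
Visit C; enqueue D → queue [A, M, H, K, E, I, Q, D]
Visit A → queue [M, H, K, E, I, Q, D]
Visit M; enqueue G, P → queue [H, K, E, I, Q, D, G, P]
Visit H → queue [K, E, I, Q, D, G, P]
Visit K → queue [E, I, Q, D, G, P]
Visit E → queue [I, Q, D, G, P]
Visit I → queue [Q, D, G, P]
Visit Q; enqueue L → queue [D, G, P, L]
Visit D → queue [G, P, L]
Visit G → queue [P, L]
Visit P → queue [L]
Visit L → queue []

J → N → B → F → O → C → A → M → H → K → E → I → Q → D → G → P → L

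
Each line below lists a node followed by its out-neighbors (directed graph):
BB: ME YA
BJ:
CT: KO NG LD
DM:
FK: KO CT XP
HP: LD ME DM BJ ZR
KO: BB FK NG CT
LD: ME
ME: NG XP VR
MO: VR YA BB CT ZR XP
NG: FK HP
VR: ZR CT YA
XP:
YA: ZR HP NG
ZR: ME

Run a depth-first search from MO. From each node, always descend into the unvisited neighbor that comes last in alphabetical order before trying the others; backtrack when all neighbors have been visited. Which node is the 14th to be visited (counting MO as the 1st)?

CT

Visit MO
MO → ZR
ZR → ME
ME → XP
ME → VR
VR → YA
YA → NG
NG → HP
HP → LD
HP → DM
HP → BJ
NG → FK
FK → KO
KO → CT
KO → BB

Visit order: MO, ZR, ME, XP, VR, YA, NG, HP, LD, DM, BJ, FK, KO, CT, BB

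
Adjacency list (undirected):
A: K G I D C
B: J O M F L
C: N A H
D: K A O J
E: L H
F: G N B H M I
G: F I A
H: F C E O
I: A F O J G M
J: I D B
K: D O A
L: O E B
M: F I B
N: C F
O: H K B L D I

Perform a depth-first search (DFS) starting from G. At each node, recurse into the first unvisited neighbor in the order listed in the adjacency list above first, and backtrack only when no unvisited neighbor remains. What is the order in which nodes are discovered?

Visit G
G → F
F → N
N → C
C → A
A → K
K → D
D → O
O → H
H → E
E → L
L → B
B → J
J → I
I → M

G, F, N, C, A, K, D, O, H, E, L, B, J, I, M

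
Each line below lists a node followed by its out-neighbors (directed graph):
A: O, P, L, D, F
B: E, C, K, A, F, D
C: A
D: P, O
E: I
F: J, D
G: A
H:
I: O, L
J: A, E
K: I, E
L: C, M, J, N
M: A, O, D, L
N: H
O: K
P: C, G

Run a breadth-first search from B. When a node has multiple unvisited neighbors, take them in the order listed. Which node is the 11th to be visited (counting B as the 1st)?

L

Visit B; enqueue E, C, K, A, F, D → queue [E, C, K, A, F, D]
Visit E; enqueue I → queue [C, K, A, F, D, I]
Visit C → queue [K, A, F, D, I]
Visit K → queue [A, F, D, I]
Visit A; enqueue O, P, L → queue [F, D, I, O, P, L]
Visit F; enqueue J → queue [D, I, O, P, L, J]
Visit D → queue [I, O, P, L, J]
Visit I → queue [O, P, L, J]
Visit O → queue [P, L, J]
Visit P; enqueue G → queue [L, J, G]
Visit L; enqueue M, N → queue [J, G, M, N]
Visit J → queue [G, M, N]
Visit G → queue [M, N]
Visit M → queue [N]
Visit N; enqueue H → queue [H]
Visit H → queue []

Visit order: B, E, C, K, A, F, D, I, O, P, L, J, G, M, N, H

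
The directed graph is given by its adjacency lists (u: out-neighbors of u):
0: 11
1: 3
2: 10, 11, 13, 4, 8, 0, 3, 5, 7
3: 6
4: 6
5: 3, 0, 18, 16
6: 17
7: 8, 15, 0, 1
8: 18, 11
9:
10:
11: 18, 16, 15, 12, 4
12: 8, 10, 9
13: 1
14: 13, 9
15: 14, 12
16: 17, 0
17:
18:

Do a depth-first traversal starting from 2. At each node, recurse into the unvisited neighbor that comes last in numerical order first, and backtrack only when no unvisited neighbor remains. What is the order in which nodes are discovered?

2 -> 13 -> 1 -> 3 -> 6 -> 17 -> 11 -> 18 -> 16 -> 0 -> 15 -> 14 -> 9 -> 12 -> 10 -> 8 -> 4 -> 7 -> 5

Visit 2
2 → 13
13 → 1
1 → 3
3 → 6
6 → 17
2 → 11
11 → 18
11 → 16
16 → 0
11 → 15
15 → 14
14 → 9
15 → 12
12 → 10
12 → 8
11 → 4
2 → 7
2 → 5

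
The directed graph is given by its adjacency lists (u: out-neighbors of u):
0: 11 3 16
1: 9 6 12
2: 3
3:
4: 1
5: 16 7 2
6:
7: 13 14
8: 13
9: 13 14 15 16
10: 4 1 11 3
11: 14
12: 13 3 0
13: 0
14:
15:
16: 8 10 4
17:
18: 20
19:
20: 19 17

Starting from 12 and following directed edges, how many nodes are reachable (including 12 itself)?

14

BFS from 12 visits: 12, 0, 3, 13, 11, 16, 14, 4, 8, 10, 1, 6, 9, 15
Reachable nodes: 14 of 21 total.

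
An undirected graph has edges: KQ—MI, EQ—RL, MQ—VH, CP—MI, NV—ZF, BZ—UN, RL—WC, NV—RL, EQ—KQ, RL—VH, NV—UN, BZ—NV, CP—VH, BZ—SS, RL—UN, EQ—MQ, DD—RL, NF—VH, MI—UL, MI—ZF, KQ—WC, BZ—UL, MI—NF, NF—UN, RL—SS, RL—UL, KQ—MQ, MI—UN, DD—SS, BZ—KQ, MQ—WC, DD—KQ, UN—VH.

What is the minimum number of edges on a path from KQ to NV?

2

Level 0: KQ
Level 1: BZ, DD, EQ, MI, MQ, WC
Level 2: CP, NF, NV, RL, SS, UL, UN, VH, ZF
NV first appears at level 2.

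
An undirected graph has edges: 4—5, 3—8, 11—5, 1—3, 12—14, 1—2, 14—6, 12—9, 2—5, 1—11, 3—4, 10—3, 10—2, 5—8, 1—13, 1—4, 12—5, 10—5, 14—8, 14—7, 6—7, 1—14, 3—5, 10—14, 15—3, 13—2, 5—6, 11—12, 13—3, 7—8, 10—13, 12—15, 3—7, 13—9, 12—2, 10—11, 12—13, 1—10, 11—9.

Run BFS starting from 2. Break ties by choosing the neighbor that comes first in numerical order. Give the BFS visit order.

Visit 2; enqueue 1, 5, 10, 12, 13 → queue [1, 5, 10, 12, 13]
Visit 1; enqueue 3, 4, 11, 14 → queue [5, 10, 12, 13, 3, 4, 11, 14]
Visit 5; enqueue 6, 8 → queue [10, 12, 13, 3, 4, 11, 14, 6, 8]
Visit 10 → queue [12, 13, 3, 4, 11, 14, 6, 8]
Visit 12; enqueue 9, 15 → queue [13, 3, 4, 11, 14, 6, 8, 9, 15]
Visit 13 → queue [3, 4, 11, 14, 6, 8, 9, 15]
Visit 3; enqueue 7 → queue [4, 11, 14, 6, 8, 9, 15, 7]
Visit 4 → queue [11, 14, 6, 8, 9, 15, 7]
Visit 11 → queue [14, 6, 8, 9, 15, 7]
Visit 14 → queue [6, 8, 9, 15, 7]
Visit 6 → queue [8, 9, 15, 7]
Visit 8 → queue [9, 15, 7]
Visit 9 → queue [15, 7]
Visit 15 → queue [7]
Visit 7 → queue []

2, 1, 5, 10, 12, 13, 3, 4, 11, 14, 6, 8, 9, 15, 7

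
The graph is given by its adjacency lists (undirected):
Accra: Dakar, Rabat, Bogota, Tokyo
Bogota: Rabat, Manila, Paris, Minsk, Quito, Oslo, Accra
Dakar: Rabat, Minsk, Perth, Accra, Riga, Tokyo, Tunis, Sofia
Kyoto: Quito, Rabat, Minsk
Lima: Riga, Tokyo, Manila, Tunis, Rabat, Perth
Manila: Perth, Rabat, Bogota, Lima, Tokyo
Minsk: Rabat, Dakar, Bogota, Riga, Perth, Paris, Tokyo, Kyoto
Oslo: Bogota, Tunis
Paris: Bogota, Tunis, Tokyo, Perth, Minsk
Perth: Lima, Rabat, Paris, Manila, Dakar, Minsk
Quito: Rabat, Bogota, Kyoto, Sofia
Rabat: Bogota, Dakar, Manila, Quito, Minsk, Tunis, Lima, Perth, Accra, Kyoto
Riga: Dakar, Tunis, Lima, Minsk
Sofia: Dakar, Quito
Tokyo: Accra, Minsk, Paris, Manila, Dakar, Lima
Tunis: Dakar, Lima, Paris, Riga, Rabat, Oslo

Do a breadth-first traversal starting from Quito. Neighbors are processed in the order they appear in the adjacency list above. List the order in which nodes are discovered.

Quito, Rabat, Bogota, Kyoto, Sofia, Dakar, Manila, Minsk, Tunis, Lima, Perth, Accra, Paris, Oslo, Riga, Tokyo

Visit Quito; enqueue Rabat, Bogota, Kyoto, Sofia → queue [Rabat, Bogota, Kyoto, Sofia]
Visit Rabat; enqueue Dakar, Manila, Minsk, Tunis, Lima, Perth, Accra → queue [Bogota, Kyoto, Sofia, Dakar, Manila, Minsk, Tunis, Lima, Perth, Accra]
Visit Bogota; enqueue Paris, Oslo → queue [Kyoto, Sofia, Dakar, Manila, Minsk, Tunis, Lima, Perth, Accra, Paris, Oslo]
Visit Kyoto → queue [Sofia, Dakar, Manila, Minsk, Tunis, Lima, Perth, Accra, Paris, Oslo]
Visit Sofia → queue [Dakar, Manila, Minsk, Tunis, Lima, Perth, Accra, Paris, Oslo]
Visit Dakar; enqueue Riga, Tokyo → queue [Manila, Minsk, Tunis, Lima, Perth, Accra, Paris, Oslo, Riga, Tokyo]
Visit Manila → queue [Minsk, Tunis, Lima, Perth, Accra, Paris, Oslo, Riga, Tokyo]
Visit Minsk → queue [Tunis, Lima, Perth, Accra, Paris, Oslo, Riga, Tokyo]
Visit Tunis → queue [Lima, Perth, Accra, Paris, Oslo, Riga, Tokyo]
Visit Lima → queue [Perth, Accra, Paris, Oslo, Riga, Tokyo]
Visit Perth → queue [Accra, Paris, Oslo, Riga, Tokyo]
Visit Accra → queue [Paris, Oslo, Riga, Tokyo]
Visit Paris → queue [Oslo, Riga, Tokyo]
Visit Oslo → queue [Riga, Tokyo]
Visit Riga → queue [Tokyo]
Visit Tokyo → queue []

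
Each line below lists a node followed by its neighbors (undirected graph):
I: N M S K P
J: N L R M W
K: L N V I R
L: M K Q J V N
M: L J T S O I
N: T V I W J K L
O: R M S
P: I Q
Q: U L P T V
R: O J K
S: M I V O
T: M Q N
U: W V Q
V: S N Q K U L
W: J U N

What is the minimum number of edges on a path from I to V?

2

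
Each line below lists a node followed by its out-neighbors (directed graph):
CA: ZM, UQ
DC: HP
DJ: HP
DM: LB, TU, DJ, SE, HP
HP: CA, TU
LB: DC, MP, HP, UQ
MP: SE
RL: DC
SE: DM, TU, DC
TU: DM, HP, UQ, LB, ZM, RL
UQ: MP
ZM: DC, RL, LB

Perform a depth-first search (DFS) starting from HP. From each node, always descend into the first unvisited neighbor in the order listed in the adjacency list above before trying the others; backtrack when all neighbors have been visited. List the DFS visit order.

HP CA ZM DC RL LB MP SE DM TU UQ DJ

Visit HP
HP → CA
CA → ZM
ZM → DC
ZM → RL
ZM → LB
LB → MP
MP → SE
SE → DM
DM → TU
TU → UQ
DM → DJ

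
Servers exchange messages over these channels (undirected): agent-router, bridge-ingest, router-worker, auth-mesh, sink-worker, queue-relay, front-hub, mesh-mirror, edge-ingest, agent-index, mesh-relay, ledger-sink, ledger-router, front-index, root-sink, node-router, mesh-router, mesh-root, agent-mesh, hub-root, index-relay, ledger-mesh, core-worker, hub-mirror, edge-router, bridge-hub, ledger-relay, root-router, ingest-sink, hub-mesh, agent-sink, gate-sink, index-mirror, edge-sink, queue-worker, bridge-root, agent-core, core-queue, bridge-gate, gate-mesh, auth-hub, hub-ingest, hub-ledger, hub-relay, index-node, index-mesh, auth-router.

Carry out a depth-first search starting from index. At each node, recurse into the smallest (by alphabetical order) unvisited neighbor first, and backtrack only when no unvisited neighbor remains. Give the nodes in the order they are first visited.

index, agent, core, queue, relay, hub, auth, mesh, gate, bridge, ingest, edge, router, ledger, sink, root, worker, node, mirror, front

Visit index
index → agent
agent → core
core → queue
queue → relay
relay → hub
hub → auth
auth → mesh
mesh → gate
gate → bridge
bridge → ingest
ingest → edge
edge → router
router → ledger
ledger → sink
sink → root
sink → worker
router → node
mesh → mirror
hub → front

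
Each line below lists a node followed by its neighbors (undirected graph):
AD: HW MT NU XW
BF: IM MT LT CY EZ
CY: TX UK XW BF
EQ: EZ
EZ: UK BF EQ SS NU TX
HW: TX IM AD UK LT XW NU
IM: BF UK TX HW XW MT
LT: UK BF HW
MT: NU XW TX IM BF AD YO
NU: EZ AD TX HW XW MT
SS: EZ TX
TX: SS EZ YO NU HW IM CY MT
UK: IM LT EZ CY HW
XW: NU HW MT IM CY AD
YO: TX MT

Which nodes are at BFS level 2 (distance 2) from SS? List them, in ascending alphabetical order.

BF, CY, EQ, HW, IM, MT, NU, UK, YO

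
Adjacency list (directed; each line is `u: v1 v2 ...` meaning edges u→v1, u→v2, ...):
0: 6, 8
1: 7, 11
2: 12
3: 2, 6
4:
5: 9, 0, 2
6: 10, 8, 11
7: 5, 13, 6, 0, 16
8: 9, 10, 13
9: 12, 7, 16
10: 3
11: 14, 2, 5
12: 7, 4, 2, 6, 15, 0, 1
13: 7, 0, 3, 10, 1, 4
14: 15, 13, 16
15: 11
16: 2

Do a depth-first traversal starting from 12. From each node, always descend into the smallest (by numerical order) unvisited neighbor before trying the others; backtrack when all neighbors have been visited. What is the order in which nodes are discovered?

12 0 6 8 9 7 5 2 13 1 11 14 15 16 3 4 10

Visit 12
12 → 0
0 → 6
6 → 8
8 → 9
9 → 7
7 → 5
5 → 2
7 → 13
13 → 1
1 → 11
11 → 14
14 → 15
14 → 16
13 → 3
13 → 4
13 → 10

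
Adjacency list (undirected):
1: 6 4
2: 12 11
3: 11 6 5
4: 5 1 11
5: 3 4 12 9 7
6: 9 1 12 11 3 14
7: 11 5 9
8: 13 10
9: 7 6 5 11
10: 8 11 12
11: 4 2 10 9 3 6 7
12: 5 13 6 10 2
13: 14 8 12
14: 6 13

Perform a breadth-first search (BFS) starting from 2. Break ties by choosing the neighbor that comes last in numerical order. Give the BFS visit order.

2 12 11 13 10 6 5 9 7 4 3 14 8 1

Visit 2; enqueue 12, 11 → queue [12, 11]
Visit 12; enqueue 13, 10, 6, 5 → queue [11, 13, 10, 6, 5]
Visit 11; enqueue 9, 7, 4, 3 → queue [13, 10, 6, 5, 9, 7, 4, 3]
Visit 13; enqueue 14, 8 → queue [10, 6, 5, 9, 7, 4, 3, 14, 8]
Visit 10 → queue [6, 5, 9, 7, 4, 3, 14, 8]
Visit 6; enqueue 1 → queue [5, 9, 7, 4, 3, 14, 8, 1]
Visit 5 → queue [9, 7, 4, 3, 14, 8, 1]
Visit 9 → queue [7, 4, 3, 14, 8, 1]
Visit 7 → queue [4, 3, 14, 8, 1]
Visit 4 → queue [3, 14, 8, 1]
Visit 3 → queue [14, 8, 1]
Visit 14 → queue [8, 1]
Visit 8 → queue [1]
Visit 1 → queue []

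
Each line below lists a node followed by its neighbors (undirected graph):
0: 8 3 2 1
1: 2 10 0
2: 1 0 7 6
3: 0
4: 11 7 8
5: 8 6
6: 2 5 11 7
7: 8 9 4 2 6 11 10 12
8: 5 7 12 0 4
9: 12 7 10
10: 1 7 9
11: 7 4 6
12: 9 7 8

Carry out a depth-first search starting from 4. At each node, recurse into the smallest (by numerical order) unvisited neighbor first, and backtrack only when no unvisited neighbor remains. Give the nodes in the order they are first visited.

4, 7, 2, 0, 1, 10, 9, 12, 8, 5, 6, 11, 3

Visit 4
4 → 7
7 → 2
2 → 0
0 → 1
1 → 10
10 → 9
9 → 12
12 → 8
8 → 5
5 → 6
6 → 11
0 → 3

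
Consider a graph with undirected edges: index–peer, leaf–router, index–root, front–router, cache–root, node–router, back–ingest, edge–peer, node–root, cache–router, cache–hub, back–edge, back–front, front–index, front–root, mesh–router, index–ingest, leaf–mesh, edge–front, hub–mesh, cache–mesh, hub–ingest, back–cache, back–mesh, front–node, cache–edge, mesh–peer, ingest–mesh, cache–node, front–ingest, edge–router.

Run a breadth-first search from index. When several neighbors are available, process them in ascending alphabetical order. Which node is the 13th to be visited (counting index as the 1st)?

Visit index; enqueue front, ingest, peer, root → queue [front, ingest, peer, root]
Visit front; enqueue back, edge, node, router → queue [ingest, peer, root, back, edge, node, router]
Visit ingest; enqueue hub, mesh → queue [peer, root, back, edge, node, router, hub, mesh]
Visit peer → queue [root, back, edge, node, router, hub, mesh]
Visit root; enqueue cache → queue [back, edge, node, router, hub, mesh, cache]
Visit back → queue [edge, node, router, hub, mesh, cache]
Visit edge → queue [node, router, hub, mesh, cache]
Visit node → queue [router, hub, mesh, cache]
Visit router; enqueue leaf → queue [hub, mesh, cache, leaf]
Visit hub → queue [mesh, cache, leaf]
Visit mesh → queue [cache, leaf]
Visit cache → queue [leaf]
Visit leaf → queue []

Visit order: index, front, ingest, peer, root, back, edge, node, router, hub, mesh, cache, leaf

leaf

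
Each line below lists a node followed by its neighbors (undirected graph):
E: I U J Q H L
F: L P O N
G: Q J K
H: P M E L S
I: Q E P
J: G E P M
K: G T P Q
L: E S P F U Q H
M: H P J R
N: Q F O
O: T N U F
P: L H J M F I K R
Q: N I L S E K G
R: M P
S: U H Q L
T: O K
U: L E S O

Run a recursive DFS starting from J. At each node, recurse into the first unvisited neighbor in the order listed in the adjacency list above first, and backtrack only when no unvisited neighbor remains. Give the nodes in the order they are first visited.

Visit J
J → G
G → Q
Q → N
N → F
F → L
L → E
E → I
I → P
P → H
H → M
M → R
H → S
S → U
U → O
O → T
T → K

J → G → Q → N → F → L → E → I → P → H → M → R → S → U → O → T → K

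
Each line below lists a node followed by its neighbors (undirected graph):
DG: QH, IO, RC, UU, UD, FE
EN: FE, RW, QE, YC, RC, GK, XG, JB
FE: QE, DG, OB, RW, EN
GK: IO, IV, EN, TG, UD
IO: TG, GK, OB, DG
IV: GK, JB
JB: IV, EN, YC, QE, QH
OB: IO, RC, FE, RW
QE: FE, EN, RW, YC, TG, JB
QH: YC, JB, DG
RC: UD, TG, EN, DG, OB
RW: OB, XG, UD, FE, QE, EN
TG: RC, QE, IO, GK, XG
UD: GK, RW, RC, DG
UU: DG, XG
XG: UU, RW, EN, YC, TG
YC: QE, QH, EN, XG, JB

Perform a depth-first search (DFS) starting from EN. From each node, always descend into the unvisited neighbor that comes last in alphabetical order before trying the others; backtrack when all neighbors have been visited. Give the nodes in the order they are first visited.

EN, YC, XG, UU, DG, UD, RW, QE, TG, RC, OB, IO, GK, IV, JB, QH, FE

Visit EN
EN → YC
YC → XG
XG → UU
UU → DG
DG → UD
UD → RW
RW → QE
QE → TG
TG → RC
RC → OB
OB → IO
IO → GK
GK → IV
IV → JB
JB → QH
OB → FE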